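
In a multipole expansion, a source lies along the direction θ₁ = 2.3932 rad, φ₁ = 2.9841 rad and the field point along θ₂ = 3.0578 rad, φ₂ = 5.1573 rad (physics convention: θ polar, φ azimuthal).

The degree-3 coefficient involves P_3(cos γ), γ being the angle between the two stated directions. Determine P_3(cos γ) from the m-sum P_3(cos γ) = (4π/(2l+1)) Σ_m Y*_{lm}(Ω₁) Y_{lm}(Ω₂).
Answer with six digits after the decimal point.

-0.196952

Term-by-term m-sum for l=3 (normalisation 4π/7 = 1.795196):
  m=-3: Y*=-0.117054+0.059825i  Y=-0.000238-0.000057i  product +0.000031-0.000008i
  m=-2: Y*=-0.329699+0.107427i  Y=+0.004491-0.005543i  product -0.000885+0.002310i
  m=-1: Y*=-0.365935+0.058113i  Y=+0.046156+0.096806i  product -0.022516-0.032742i
  m=+0: Y*=+0.086178-0.000000i  Y=-0.730710+0.000000i  product -0.062971+0.000000i
  m=+1: Y*=+0.365935+0.058113i  Y=-0.046156+0.096806i  product -0.022516+0.032742i
  m=+2: Y*=-0.329699-0.107427i  Y=+0.004491+0.005543i  product -0.000885-0.002310i
  m=+3: Y*=+0.117054+0.059825i  Y=+0.000238-0.000057i  product +0.000031+0.000008i
Accumulated sum -0.109711-0.000000i; after 4π/(2l+1) scaling, -0.196952-0.000000i ⇒ P_3 = -0.196952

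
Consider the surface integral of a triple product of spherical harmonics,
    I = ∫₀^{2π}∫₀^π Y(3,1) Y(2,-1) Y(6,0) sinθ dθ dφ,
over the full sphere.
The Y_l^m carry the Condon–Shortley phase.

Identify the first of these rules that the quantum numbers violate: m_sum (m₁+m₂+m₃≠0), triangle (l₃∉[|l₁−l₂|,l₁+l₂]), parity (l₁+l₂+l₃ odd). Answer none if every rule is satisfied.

Σmᵢ = 0  ✓
l₃∈[|l₁−l₂|,l₁+l₂]=[1,5] required, l₃=6 fails  ✗
Σlᵢ = 11 ⇒ odd

triangle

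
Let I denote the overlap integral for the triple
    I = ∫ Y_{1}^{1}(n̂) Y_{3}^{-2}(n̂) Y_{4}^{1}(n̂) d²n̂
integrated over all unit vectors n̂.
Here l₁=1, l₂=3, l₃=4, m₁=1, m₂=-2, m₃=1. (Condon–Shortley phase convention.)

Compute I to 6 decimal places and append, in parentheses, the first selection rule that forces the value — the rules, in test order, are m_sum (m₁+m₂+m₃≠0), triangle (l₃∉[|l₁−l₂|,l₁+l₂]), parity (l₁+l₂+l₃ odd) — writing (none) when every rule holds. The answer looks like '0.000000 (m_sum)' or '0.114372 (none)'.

m-sum 0 ✓  L=8 even ✓  2≤4≤4 ✓
Π(2lᵢ+1) = 3×7×9 = 189
triangle coeff Δ(1,3,4) = 1/252
Σ_t [0,0]: t=0:+1/36 = 1/36
(3j)²=4/63 [(1 3 4; 0 0 0)], sign=+1
Σ_t [0,0]: t=0:+1/240 = 1/240
(3j)²=1/84 [(1 3 4; 1 -2 1)], sign=-1
⇒ 4πI² = 1/7
I = (-1)√(1/7/(4π)) = -0.10662181
No selection rule forces the value: the integral is nonzero (none).

-0.106622 (none)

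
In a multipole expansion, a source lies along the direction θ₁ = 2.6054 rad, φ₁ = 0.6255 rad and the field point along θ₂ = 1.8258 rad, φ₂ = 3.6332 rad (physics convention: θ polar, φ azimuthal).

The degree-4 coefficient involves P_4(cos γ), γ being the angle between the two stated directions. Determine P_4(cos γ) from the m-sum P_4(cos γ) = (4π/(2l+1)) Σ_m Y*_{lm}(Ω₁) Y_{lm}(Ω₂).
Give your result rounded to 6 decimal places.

Expand P_4 via completeness: Σ_{m} conj(Y_{4,m}) at Ω₁ times Y_{4,m} at Ω₂ —
  [-4]  conj(Y_{4,-4})(Ω₁) = (-0.024184, 0.017991) ; Y_{4,-4}(Ω₂) = (-0.149535, -0.358036) ; Δ = (0.010058, 0.005969)
  [-3]  conj(Y_{4,-3})(Ω₁) = (0.043177, -0.136811) ; Y_{4,-3}(Ω₂) = (0.027414, -0.284766) ; Δ = (-0.037776, -0.016046)
  [-2]  conj(Y_{4,-2})(Ω₁) = (0.114537, 0.345863) ; Y_{4,-2}(Ω₂) = (-0.096301, 0.144584) ; Δ = (-0.061036, -0.016747)
  [-1]  conj(Y_{4,-1})(Ω₁) = (-0.366017, -0.264354) ; Y_{4,-1}(Ω₂) = (-0.260061, 0.139251) ; Δ = (0.131998, 0.017780)
  [+0]  conj(Y_{4,0})(Ω₁) = (-0.005864, -0.000000) ; Y_{4,0}(Ω₂) = (0.130414, 0.000000) ; Δ = (-0.000765, -0.000000)
  [+1]  conj(Y_{4,1})(Ω₁) = (0.366017, -0.264354) ; Y_{4,1}(Ω₂) = (0.260061, 0.139251) ; Δ = (0.131998, -0.017780)
  [+2]  conj(Y_{4,2})(Ω₁) = (0.114537, -0.345863) ; Y_{4,2}(Ω₂) = (-0.096301, -0.144584) ; Δ = (-0.061036, 0.016747)
  [+3]  conj(Y_{4,3})(Ω₁) = (-0.043177, -0.136811) ; Y_{4,3}(Ω₂) = (-0.027414, -0.284766) ; Δ = (-0.037776, 0.016046)
  [+4]  conj(Y_{4,4})(Ω₁) = (-0.024184, -0.017991) ; Y_{4,4}(Ω₂) = (-0.149535, 0.358036) ; Δ = (0.010058, -0.005969)
Accumulated sum (0.085724, -0.000000); after 4π/(2l+1) scaling, (0.119693, -0.000000) ⇒ P_4 = 0.119693

0.119693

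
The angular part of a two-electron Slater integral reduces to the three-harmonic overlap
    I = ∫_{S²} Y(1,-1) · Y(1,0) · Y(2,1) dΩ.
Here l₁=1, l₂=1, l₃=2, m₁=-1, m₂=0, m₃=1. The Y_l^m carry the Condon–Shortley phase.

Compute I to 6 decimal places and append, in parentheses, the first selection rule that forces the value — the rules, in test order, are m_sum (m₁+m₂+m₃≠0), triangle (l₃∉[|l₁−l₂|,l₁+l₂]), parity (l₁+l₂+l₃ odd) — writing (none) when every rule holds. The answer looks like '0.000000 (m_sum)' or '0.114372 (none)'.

m-sum 0 ✓  L=4 even ✓  0≤2≤2 ✓
Π(2lᵢ+1) = 3×3×5 = 45
triangle coeff Δ(1,1,2) = 1/30
Σ_t [0,0]: t=0:+1/1 = 1/1
(3j)²=2/15 [(1 1 2; 0 0 0)], sign=+1
Σ_t [0,0]: t=0:+1/2 = 1/2
(3j)²=1/10 [(1 1 2; -1 0 1)], sign=-1
⇒ 4πI² = 3/5
I = (-1)√(3/5/(4π)) = -0.21850969
No selection rule forces the value: the integral is nonzero (none).

-0.218510 (none)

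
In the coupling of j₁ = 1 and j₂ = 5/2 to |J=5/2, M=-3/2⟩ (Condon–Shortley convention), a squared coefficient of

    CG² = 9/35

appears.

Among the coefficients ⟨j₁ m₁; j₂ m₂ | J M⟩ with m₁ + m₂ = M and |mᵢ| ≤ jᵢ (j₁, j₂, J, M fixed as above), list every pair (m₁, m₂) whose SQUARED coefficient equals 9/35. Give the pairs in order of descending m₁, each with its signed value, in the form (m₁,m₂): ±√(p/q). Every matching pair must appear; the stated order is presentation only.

(0,-3/2): +√(9/35)

Admissible pairs with m₁+m₂ = M = -3/2: (-1,-1/2), (0,-3/2), (1,-5/2)
  (m₁,m₂)=(1,-5/2): CG² = 2/7, CG = +√(2/7)
  (m₁,m₂)=(0,-3/2): CG² = 9/35, CG = +√(9/35)   ← matches the target
  (m₁,m₂)=(-1,-1/2): CG² = 16/35, CG = −√(16/35)
Pairs with CG² = 9/35: (0,-3/2): +√(9/35)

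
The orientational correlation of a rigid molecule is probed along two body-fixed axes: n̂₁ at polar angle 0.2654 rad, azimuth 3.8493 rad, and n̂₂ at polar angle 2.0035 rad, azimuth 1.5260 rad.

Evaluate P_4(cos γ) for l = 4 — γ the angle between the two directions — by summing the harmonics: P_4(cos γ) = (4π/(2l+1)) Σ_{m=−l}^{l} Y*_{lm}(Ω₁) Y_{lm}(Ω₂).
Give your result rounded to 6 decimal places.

Expand P_4 via completeness: Σ_{m} conj(Y_{4,m}) at Ω₁ times Y_{4,m} at Ω₂ —
  m=-4: Y*=(-0.001994, 0.000641)  Y=(0.295777, 0.053573)  product (-0.000624, 0.000083)
  m=-3: Y*=(0.011436, -0.018555)  Y=(0.052616, -0.389162)  product (-0.006619, -0.005427)
  m=-2: Y*=(0.019655, 0.125475)  Y=(-0.063389, -0.005694)  product (-0.000531, -0.008066)
  m=-1: Y*=(-0.320133, -0.273890)  Y=(0.014268, -0.318296)  product (-0.091746, 0.097989)
  m=+0: Y*=(0.572692, -0.000000)  Y=(-0.126194, 0.000000)  product (-0.072270, 0.000000)
  m=+1: Y*=(0.320133, -0.273890)  Y=(-0.014268, -0.318296)  product (-0.091746, -0.097989)
  m=+2: Y*=(0.019655, -0.125475)  Y=(-0.063389, 0.005694)  product (-0.000531, 0.008066)
  m=+3: Y*=(-0.011436, -0.018555)  Y=(-0.052616, -0.389162)  product (-0.006619, 0.005427)
  m=+4: Y*=(-0.001994, -0.000641)  Y=(0.295777, -0.053573)  product (-0.000624, -0.000083)
Σ over m = (-0.271311, -0.000000); ×(4π/9) → (-0.378822, -0.000000). Real part: -0.378822

-0.378822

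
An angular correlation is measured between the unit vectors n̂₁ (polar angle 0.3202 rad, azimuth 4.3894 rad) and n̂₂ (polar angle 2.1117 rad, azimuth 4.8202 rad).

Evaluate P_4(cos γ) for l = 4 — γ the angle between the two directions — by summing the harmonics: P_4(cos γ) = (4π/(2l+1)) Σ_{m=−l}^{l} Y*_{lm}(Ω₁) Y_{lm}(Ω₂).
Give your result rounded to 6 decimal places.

Term-by-term m-sum for l=4 (normalisation 4π/9 = 1.396263):
  m=-4: Y*=+0.001196-0.004176i  Y=+0.217101-0.099894i  product -0.000158-0.001026i
  m=-3: Y*=+0.030538+0.020975i  Y=+0.129039+0.384957i  product -0.004134+0.014462i
  m=-2: Y*=-0.140432+0.105868i  Y=-0.205541+0.045019i  product +0.024098-0.028082i
  m=-1: Y*=-0.148334-0.443171i  Y=+0.025707+0.237520i  product +0.101449-0.046625i
  m=+0: Y*=+0.463411-0.000000i  Y=-0.263792+0.000000i  product -0.122244+0.000000i
  m=+1: Y*=+0.148334-0.443171i  Y=-0.025707+0.237520i  product +0.101449+0.046625i
  m=+2: Y*=-0.140432-0.105868i  Y=-0.205541-0.045019i  product +0.024098+0.028082i
  m=+3: Y*=-0.030538+0.020975i  Y=-0.129039+0.384957i  product -0.004134-0.014462i
  m=+4: Y*=+0.001196+0.004176i  Y=+0.217101+0.099894i  product -0.000158+0.001026i
Σ over m = +0.120268-0.000000i; ×(4π/9) → +0.167925-0.000000i. Real part: 0.167925

0.167925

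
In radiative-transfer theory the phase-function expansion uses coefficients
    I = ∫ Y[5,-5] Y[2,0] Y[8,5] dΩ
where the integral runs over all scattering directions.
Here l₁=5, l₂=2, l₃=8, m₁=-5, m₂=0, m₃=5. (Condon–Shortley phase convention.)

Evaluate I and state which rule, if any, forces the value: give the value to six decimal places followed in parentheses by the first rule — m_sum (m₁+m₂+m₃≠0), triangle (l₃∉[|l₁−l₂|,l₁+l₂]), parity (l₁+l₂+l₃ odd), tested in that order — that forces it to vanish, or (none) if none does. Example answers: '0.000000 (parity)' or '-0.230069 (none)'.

l₃=8 ∉ [3,7] — triangle fails ⇒ I = 0

0.000000 (triangle)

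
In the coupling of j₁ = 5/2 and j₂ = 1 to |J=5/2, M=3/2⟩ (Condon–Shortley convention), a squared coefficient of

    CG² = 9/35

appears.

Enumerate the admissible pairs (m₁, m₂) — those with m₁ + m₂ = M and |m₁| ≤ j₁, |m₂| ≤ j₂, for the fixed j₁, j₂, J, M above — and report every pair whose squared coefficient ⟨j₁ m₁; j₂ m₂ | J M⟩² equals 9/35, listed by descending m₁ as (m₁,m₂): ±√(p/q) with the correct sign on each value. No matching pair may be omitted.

Admissible pairs with m₁+m₂ = M = 3/2: (1/2,1), (3/2,0), (5/2,-1)
  (m₁,m₂)=(5/2,-1): CG² = 2/7, CG = +√(2/7)
  (m₁,m₂)=(3/2,0): CG² = 9/35, CG = +√(9/35)   ← matches the target
  (m₁,m₂)=(1/2,1): CG² = 16/35, CG = −√(16/35)
Pairs with CG² = 9/35: (3/2,0): +√(9/35)

(3/2,0): +√(9/35)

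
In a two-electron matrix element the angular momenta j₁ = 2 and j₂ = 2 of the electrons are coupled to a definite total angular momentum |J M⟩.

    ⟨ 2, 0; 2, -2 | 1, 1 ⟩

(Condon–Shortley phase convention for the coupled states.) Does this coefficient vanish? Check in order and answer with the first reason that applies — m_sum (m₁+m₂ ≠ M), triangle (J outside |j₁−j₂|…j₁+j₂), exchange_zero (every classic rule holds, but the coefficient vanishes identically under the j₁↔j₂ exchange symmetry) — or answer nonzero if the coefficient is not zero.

m_sum

m-sum: m₁+m₂ = 0+(-2) = -2, M = 1  ✗ ⇒ coefficient is 0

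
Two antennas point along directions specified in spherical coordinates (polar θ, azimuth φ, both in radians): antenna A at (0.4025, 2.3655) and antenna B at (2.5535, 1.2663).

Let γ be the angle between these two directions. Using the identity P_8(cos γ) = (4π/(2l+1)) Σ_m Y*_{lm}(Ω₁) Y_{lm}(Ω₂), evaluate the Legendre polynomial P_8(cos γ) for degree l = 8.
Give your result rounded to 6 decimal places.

0.315840

Addition theorem: P_8(cos γ) = (4π/17) Σ_m Y*_{lm}(Ω₁) Y_{lm}(Ω₂), m = −8…8:
  m=-8: (+0.000285+0.000021i) × (-0.003521+0.002999i) = -0.000001+0.000001i  (running Σ = -0.000001+0.000001i)
  m=-7: (-0.001771-0.002018i) × (+0.023496+0.014753i) = -0.000012-0.000074i  (running Σ = -0.000013-0.000073i)
  m=-6: (-0.000888+0.015884i) × (+0.026093-0.099614i) = +0.001559+0.000503i  (running Σ = +0.001546+0.000430i)
  m=-5: (+0.049471-0.045069i) × (-0.262197+0.012678i) = -0.012400+0.012444i  (running Σ = -0.010854+0.012874i)
  m=-4: (-0.203545-0.007580i) × (+0.156662+0.425462i) = -0.028663-0.087788i  (running Σ = -0.039517-0.074914i)
  m=-3: (+0.296696+0.313742i) × (+0.362470-0.279754i) = +0.195314+0.030720i  (running Σ = +0.155798-0.044194i)
  m=-2: (+0.010326-0.554776i) × (-0.061397-0.042819i) = -0.024389+0.033619i  (running Σ = +0.131408-0.010574i)
  m=-1: (-0.145445+0.142763i) × (+0.117205-0.372944i) = +0.036196+0.070976i  (running Σ = +0.167604+0.060401i)
  m=0: (-0.434281-0.000000i) × (-0.211993+0.000000i) = +0.092065+0.000000i  (running Σ = +0.259669+0.060401i)
  m=1: (+0.145445+0.142763i) × (-0.117205-0.372944i) = +0.036196-0.070976i  (running Σ = +0.295865-0.010574i)
  m=2: (+0.010326+0.554776i) × (-0.061397+0.042819i) = -0.024389-0.033619i  (running Σ = +0.271476-0.044194i)
  m=3: (-0.296696+0.313742i) × (-0.362470-0.279754i) = +0.195314-0.030720i  (running Σ = +0.466790-0.074914i)
  m=4: (-0.203545+0.007580i) × (+0.156662-0.425462i) = -0.028663+0.087788i  (running Σ = +0.438127+0.012874i)
  m=5: (-0.049471-0.045069i) × (+0.262197+0.012678i) = -0.012400-0.012444i  (running Σ = +0.425727+0.000430i)
  m=6: (-0.000888-0.015884i) × (+0.026093+0.099614i) = +0.001559-0.000503i  (running Σ = +0.427286-0.000073i)
  m=7: (+0.001771-0.002018i) × (-0.023496+0.014753i) = -0.000012+0.000074i  (running Σ = +0.427274+0.000001i)
  m=8: (+0.000285-0.000021i) × (-0.003521-0.002999i) = -0.000001-0.000001i  (running Σ = +0.427273-0.000000i)
Total Σ_m = +0.427273-0.000000i. Multiply by 0.739198: +0.315840-0.000000i. P_8(cos γ) = 0.315840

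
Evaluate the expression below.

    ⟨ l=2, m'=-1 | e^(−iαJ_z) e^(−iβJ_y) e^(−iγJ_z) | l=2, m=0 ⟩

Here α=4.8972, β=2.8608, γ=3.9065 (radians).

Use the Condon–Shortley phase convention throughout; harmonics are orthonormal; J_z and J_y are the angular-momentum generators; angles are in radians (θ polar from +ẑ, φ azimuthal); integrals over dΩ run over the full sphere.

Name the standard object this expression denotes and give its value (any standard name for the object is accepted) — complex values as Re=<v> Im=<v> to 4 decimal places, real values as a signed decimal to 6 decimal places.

Wigner D-matrix element, Re=-0.0599 Im=0.3206

This is a Wigner D-matrix element — the rotation-matrix element ⟨l m'| R(α,β,γ) |l m⟩ in the angular-momentum basis.
Split into d^2_{-1,0}(β=2.8608) × two z-phases.
With c≡cos(β/2)=0.139936 and s≡sin(β/2)=0.990161, N=[1·6·2·2]^{1/2}=4.898979
The bounds max(0,m−m')=1 and min(l+m,l−m')=2 give 2 terms
  k=1: (−1)^0·4.8990/(2)·0.1399^3·0.9902^1 = +0.006646
  k=2: (−1)^1·4.8990/(2)·0.1399^1·0.9902^3 = -0.332752
d^2_{-1,0}(2.8608) = +0.006646 -0.332752 = -0.326106
D = (+0.183761-0.982971i)·(-0.326106)·(+1.000000+0.000000i) = -0.059925+0.320553i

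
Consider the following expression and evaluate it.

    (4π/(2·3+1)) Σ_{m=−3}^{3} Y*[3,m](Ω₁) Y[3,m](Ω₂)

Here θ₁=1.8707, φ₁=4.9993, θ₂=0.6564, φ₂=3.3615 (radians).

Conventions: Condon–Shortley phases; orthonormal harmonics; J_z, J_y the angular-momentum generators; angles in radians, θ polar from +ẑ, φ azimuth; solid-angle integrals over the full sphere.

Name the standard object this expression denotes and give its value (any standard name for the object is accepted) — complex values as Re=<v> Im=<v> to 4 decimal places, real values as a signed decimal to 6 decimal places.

This sum is the spherical-harmonic addition theorem: it equals the Legendre polynomial P_l(cos γ) of the angle γ between the two directions.
Addition theorem: P_3(cos γ) = (4π/7) Σ_m Y*_{lm}(Ω₁) Y_{lm}(Ω₂), m = −3…3:
  m=-3: Y*=-0.27589 + 0.23716j  Y=-0.07493 + 0.05812j  product 0.00689 - 0.03380j
  m=-2: Y*=0.23143 + 0.14959j  Y=0.27283 - 0.12838j  product 0.08235 + 0.01110j
  m=-1: Y*=-0.04925 + 0.16690j  Y=-0.41149 + 0.09198j  product 0.00491 - 0.07321j
  m=+0: Y*=0.28263 + 0.00000j  Y=0.04076 + 0.00000j  product 0.01152 + 0.00000j
  m=+1: Y*=0.04925 + 0.16690j  Y=0.41149 + 0.09198j  product 0.00491 + 0.07321j
  m=+2: Y*=0.23143 - 0.14959j  Y=0.27283 + 0.12838j  product 0.08235 - 0.01110j
  m=+3: Y*=0.27589 + 0.23716j  Y=0.07493 + 0.05812j  product 0.00689 + 0.03380j
Accumulated sum 0.19981 + 0.00000j; after 4π/(2l+1) scaling, 0.35870 + 0.00000j ⇒ P_3 = 0.358702

Legendre polynomial (addition theorem), +0.358702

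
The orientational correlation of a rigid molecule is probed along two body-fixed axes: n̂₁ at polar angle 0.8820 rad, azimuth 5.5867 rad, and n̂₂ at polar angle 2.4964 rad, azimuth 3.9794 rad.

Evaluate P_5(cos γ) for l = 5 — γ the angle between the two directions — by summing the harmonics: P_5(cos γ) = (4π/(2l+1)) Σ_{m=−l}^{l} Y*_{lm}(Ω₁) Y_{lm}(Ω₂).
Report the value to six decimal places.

-0.032819

Addition theorem: P_5(cos γ) = (4π/11) Σ_m Y*_{lm}(Ω₁) Y_{lm}(Ω₂), m = −5…5:
  term(m=-5) = (-0.000843, 0.004568)   from Y*(Ω₁)=(-0.119959, 0.042546), Y(Ω₂)=(0.018242, -0.031614)
  term(m=-4) = (-0.050278, -0.007394)   from Y*(Ω₁)=(-0.310642, -0.115387), Y(Ω₂)=(0.149997, -0.031914)
  term(m=-3) = (0.016371, -0.148893)   from Y*(Ω₁)=(-0.207995, -0.364403), Y(Ω₂)=(0.288847, 0.209794)
  term(m=-2) = (0.060828, 0.004449)   from Y*(Ω₁)=(0.024076, -0.133958), Y(Ω₂)=(0.046885, 0.445654)
  term(m=-1) = (0.001325, -0.036291)   from Y*(Ω₁)=(-0.233009, 0.194865), Y(Ω₂)=(-0.079993, 0.088850)
  term(m=+0) = (-0.083534, -0.000000)   from Y*(Ω₁)=(-0.222807, -0.000000), Y(Ω₂)=(0.374917, 0.000000)
  term(m=+1) = (0.001325, 0.036291)   from Y*(Ω₁)=(0.233009, 0.194865), Y(Ω₂)=(0.079993, 0.088850)
  term(m=+2) = (0.060828, -0.004449)   from Y*(Ω₁)=(0.024076, 0.133958), Y(Ω₂)=(0.046885, -0.445654)
  term(m=+3) = (0.016371, 0.148893)   from Y*(Ω₁)=(0.207995, -0.364403), Y(Ω₂)=(-0.288847, 0.209794)
  term(m=+4) = (-0.050278, 0.007394)   from Y*(Ω₁)=(-0.310642, 0.115387), Y(Ω₂)=(0.149997, 0.031914)
  term(m=+5) = (-0.000843, -0.004568)   from Y*(Ω₁)=(0.119959, 0.042546), Y(Ω₂)=(-0.018242, -0.031614)
Σ over m = (-0.028728, 0.000000); ×(4π/11) → (-0.032819, 0.000000). Real part: -0.032819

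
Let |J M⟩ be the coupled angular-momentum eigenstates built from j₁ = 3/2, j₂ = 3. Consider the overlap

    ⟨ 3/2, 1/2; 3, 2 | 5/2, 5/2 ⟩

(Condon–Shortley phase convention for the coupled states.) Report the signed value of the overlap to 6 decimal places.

-0.597614

triangle: 2!*1!*4!/8! = 48/40320
(j±m)!: 2!*1!*5!*1!*5!*0! = 28800
prefactor² = (2J+1)*Δ*N² = 1440/7
  k=1: −1/(1!*1!*0!*4!*1!*0!) = -1/24
Σ = -1/24  ⇒  CG² = 1440/7*(-1/24)² = 5/14
CG = −√(5/14) = -0.597614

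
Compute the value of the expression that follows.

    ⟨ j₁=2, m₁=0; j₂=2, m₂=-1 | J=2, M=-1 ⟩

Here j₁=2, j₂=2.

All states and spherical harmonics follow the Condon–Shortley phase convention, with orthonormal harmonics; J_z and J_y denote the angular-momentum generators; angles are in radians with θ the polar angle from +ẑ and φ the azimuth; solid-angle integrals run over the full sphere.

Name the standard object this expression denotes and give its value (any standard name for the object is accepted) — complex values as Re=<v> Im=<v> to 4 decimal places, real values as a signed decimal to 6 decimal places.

Clebsch–Gordan coefficient, −√(1/14) ≈ -0.267261

This is a Clebsch–Gordan (vector-coupling) coefficient.
triangle: 2!×2!×2!/7! = 8/5040
(j±m)!: 2!×2!×1!×3!×1!×3! = 144
prefactor² = (2J+1)×Δ×N² = 8/7
  k=0: +1/(0!×2!×2!×1!×0!×1!) = 1/4
  k=1: −1/(1!×1!×1!×0!×1!×2!) = -1/2
Σ = -1/4  ⇒  CG² = 8/7×(-1/4)² = 1/14
CG = −√(1/14) = -0.267261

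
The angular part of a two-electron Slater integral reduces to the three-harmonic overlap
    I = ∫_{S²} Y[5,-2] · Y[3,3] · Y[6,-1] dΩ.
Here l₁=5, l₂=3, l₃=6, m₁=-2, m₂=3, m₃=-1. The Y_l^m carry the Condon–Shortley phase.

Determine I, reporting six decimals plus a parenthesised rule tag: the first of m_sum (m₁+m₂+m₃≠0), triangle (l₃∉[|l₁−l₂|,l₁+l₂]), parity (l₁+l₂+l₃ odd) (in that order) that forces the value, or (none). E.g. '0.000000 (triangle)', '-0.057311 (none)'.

0.145631 (none)

m-sum 0 ✓  L=14 even ✓  2≤6≤8 ✓
Π(2lᵢ+1) = 11×7×13 = 1001
triangle coeff Δ(5,3,6) = 1/675675
Σ_t [0,2]: t=0:+1/8640 t=1:−1/2304 t=2:+1/8640 = -7/34560
(3j)²=7/429 [(5 3 6; 0 0 0)], sign=-1
Σ_t [2,2]: t=2:+1/34560 = 1/34560
(3j)²=7/429 [(5 3 6; -2 3 -1)], sign=-1
⇒ 4πI² = 343/1287
I = (+1)√(343/1287/(4π)) = 0.14563067
No selection rule forces the value: the integral is nonzero (none).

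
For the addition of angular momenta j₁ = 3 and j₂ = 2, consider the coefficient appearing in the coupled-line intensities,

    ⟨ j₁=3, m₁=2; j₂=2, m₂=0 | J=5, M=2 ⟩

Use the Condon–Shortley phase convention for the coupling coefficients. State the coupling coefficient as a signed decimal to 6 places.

√[11·0!6!4!/11! · 5!1!2!2!7!3!] = √(69120)
  +(−1)^0/∏(0,0,1,2,5,2)! = 1/480  (running 1/480)
⟨..|..⟩ = √(69120)·(1/480) = +0.547723

+√(3/10) ≈ +0.547723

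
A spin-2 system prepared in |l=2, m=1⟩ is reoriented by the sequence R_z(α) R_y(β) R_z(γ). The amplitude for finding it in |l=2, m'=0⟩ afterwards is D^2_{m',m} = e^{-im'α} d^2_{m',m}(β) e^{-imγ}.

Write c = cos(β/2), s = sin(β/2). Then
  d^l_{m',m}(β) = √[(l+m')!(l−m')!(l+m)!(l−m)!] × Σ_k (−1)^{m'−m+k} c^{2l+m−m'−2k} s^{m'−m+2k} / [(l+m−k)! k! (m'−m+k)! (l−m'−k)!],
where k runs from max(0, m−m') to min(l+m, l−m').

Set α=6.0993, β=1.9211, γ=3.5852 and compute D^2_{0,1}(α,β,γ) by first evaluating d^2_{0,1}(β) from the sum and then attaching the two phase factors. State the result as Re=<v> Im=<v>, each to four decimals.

Re=0.3566 Im=-0.1694

First d^2_{0,1}(β=1.9211), then the phase factors e^{-i(0)α} and e^{-i(1)γ}:
c=cos(1.921100/2)=0.573069, s=sin(1.921100/2)=0.819507; N=√[2·2·6·1]=4.898979
Admissible k: 1..2 (factorial args all ≥0)
  k=1: (−1)^0·4.8990/(2)·0.5731^3·0.8195^1 = +0.377789
  k=2: (−1)^1·4.8990/(2)·0.5731^1·0.8195^3 = -0.772575
d^2_{0,1}(1.9211) = +0.377789 -0.772575 = -0.394786
Attach z-rotation phases: D = e^{-i(0)(6.0993)}·(-0.394786)·e^{-i(1)(3.5852)} = +0.356574-0.169442i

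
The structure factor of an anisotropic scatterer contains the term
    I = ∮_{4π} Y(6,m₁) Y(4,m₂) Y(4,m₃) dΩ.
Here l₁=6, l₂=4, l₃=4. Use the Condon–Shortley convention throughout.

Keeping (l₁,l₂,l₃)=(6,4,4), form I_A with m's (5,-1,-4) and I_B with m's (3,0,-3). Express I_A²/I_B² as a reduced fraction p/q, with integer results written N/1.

66/25

Same 6,4,4: normalisation and zero-m 3j drop out of the ratio.
A: Δ: 6! 6! 2! / 15! → 1/1261260; sum: t=1:−1/172800 = -1/172800; 3j²(6 4 4; 5 -1 -4) = Δ·Π!·Σ² = 2/65  (sign -1)
B: Δ: 6! 6! 2! / 15! → 1/1261260; sum: t=2:+1/11520 t=3:−1/25920 = 1/20736; 3j²(6 4 4; 3 0 -3) = Δ·Π!·Σ² = 5/429  (sign -1)
I_A²/I_B² = (2/65)/(5/429) = 66/25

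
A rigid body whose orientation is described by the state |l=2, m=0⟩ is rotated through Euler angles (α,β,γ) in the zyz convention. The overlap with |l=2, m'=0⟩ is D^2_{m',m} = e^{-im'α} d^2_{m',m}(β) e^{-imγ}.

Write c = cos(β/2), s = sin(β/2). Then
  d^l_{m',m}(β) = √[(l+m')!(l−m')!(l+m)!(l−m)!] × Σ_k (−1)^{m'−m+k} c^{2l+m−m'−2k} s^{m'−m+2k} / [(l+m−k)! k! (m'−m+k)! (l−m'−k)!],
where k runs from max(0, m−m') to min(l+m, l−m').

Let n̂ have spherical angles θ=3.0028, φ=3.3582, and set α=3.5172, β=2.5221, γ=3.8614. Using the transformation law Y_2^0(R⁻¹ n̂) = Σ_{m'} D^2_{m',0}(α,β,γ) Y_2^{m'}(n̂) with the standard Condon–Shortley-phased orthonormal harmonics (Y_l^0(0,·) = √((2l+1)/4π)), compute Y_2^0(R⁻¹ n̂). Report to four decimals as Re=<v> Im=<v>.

Need the full column D^2_{m',0} for m'=−2..2 at α=3.5172, β=2.5221, γ=3.8614.
cos(β/2)=0.304817, sin(β/2)=0.952411
d^2_{-2,0}: single k=2 term ⇒ +0.206444;  D = +0.150882+0.140904i
d^2_{-1,0}: k∈[1..2] ⇒ +0.066072 -0.645042 = -0.578970;  D = +0.538607+0.212388i
d^2_{0,0}: k∈[0..2] ⇒ +0.008633 -0.337122 +0.822806 = +0.494317;  D = +0.494317+0.000000i
d^2_{1,0}: k∈[0..1] ⇒ -0.066072 +0.645042 = +0.578970;  D = -0.538607+0.212388i
d^2_{2,0}: single k=0 term ⇒ +0.206444;  D = +0.150882-0.140904i
Y_2^{m'}(θ=3.0028,φ=3.3582) and Σ D·Y over m':
  (+0.1509+0.1409i)·(+0.0067-0.0031i)  (+0.5386+0.2124i)·(+0.1034-0.0227i)  (+0.4943+0.0000i)·(+0.6127+0.0000i)  (-0.5386+0.2124i)·(-0.1034-0.0227i)  (+0.1509-0.1409i)·(+0.0067+0.0031i)
Y_2^0(R⁻¹ n̂) = +0.426779-0.000000i

Re=0.4268 Im=0.0000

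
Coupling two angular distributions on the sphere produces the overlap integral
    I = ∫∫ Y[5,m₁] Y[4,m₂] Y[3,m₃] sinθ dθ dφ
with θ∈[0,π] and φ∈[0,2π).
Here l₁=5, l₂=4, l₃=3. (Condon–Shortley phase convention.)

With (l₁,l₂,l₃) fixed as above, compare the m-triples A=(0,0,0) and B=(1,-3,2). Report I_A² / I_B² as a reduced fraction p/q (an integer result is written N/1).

Same 5,4,3: normalisation and zero-m 3j drop out of the ratio.
A: Δ: 6! 4! 2! / 13! → 1/180180; sum: t=2:+1/576 t=3:−1/144 t=4:+1/576 = -1/288; 3j²(5 4 3; 0 0 0) = Δ·Π!·Σ² = 20/1001  (sign +1)
B: Δ: 6! 4! 2! / 13! → 1/180180; sum: t=0:+1/17280 t=1:−1/1440 = -11/17280; 3j²(5 4 3; 1 -3 2) = Δ·Π!·Σ² = 11/468  (sign +1)
I_A²/I_B² = (20/1001)/(11/468) = 720/847

720/847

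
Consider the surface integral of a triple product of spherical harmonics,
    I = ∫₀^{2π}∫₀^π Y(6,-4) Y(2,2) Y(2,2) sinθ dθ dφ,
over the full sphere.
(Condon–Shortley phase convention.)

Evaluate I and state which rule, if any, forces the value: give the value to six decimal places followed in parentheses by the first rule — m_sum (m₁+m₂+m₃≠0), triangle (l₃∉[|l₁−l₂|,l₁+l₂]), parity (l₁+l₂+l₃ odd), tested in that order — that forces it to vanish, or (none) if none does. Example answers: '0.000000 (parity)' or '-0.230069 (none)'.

0.000000 (triangle)

triangle: need 4≤l₃≤8, have 2; I=0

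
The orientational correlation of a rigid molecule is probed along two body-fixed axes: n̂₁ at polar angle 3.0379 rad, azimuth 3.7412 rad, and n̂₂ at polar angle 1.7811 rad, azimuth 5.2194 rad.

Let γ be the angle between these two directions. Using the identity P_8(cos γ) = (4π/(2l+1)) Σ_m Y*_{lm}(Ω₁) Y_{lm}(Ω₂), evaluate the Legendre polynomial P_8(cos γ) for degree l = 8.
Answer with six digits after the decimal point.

Expand P_8 via completeness: Σ_{m} conj(Y_{8,m}) at Ω₁ times Y_{8,m} at Ω₂ —
  [-8]  conj(Y_{8,-8})(Ω₁) = 0.00000 - 0.00000j ; Y_{8,-8}(Ω₂) = -0.26317 + 0.34169j ; Δ = 0.00000 + 0.00000j
  [-7]  conj(Y_{8,-7})(Ω₁) = -0.00000 - 0.00000j ; Y_{8,-7}(Ω₂) = -0.14594 - 0.33810j ; Δ = -0.00000 + 0.00000j
  [-6]  conj(Y_{8,-6})(Ω₁) = -0.00001 - 0.00000j ; Y_{8,-6}(Ω₂) = -0.11348 - 0.01133j ; Δ = 0.00000 + 0.00000j
  [-5]  conj(Y_{8,-5})(Ω₁) = -0.00011 + 0.00002j ; Y_{8,-5}(Ω₂) = 0.20310 - 0.29275j ; Δ = -0.00002 + 0.00004j
  [-4]  conj(Y_{8,-4})(Ω₁) = -0.00111 + 0.00102j ; Y_{8,-4}(Ω₂) = 0.00131 + 0.00267j ; Δ = -0.00000 - 0.00000j
  [-3]  conj(Y_{8,-3})(Ω₁) = -0.00336 + 0.01450j ; Y_{8,-3}(Ω₂) = 0.33063 + 0.01647j ; Δ = -0.00135 + 0.00474j
  [-2]  conj(Y_{8,-2})(Ω₁) = 0.03783 + 0.09707j ; Y_{8,-2}(Ω₂) = -0.02908 + 0.04672j ; Δ = -0.00563 - 0.00106j
  [-1]  conj(Y_{8,-1})(Ω₁) = 0.38319 + 0.26193j ; Y_{8,-1}(Ω₂) = 0.15336 + 0.27610j ; Δ = -0.01355 + 0.14597j
  [+0]  conj(Y_{8,0})(Ω₁) = 0.94857 + 0.00000j ; Y_{8,0}(Ω₂) = -0.07015 + 0.00000j ; Δ = -0.06654 + 0.00000j
  [+1]  conj(Y_{8,1})(Ω₁) = -0.38319 + 0.26193j ; Y_{8,1}(Ω₂) = -0.15336 + 0.27610j ; Δ = -0.01355 - 0.14597j
  [+2]  conj(Y_{8,2})(Ω₁) = 0.03783 - 0.09707j ; Y_{8,2}(Ω₂) = -0.02908 - 0.04672j ; Δ = -0.00563 + 0.00106j
  [+3]  conj(Y_{8,3})(Ω₁) = 0.00336 + 0.01450j ; Y_{8,3}(Ω₂) = -0.33063 + 0.01647j ; Δ = -0.00135 - 0.00474j
  [+4]  conj(Y_{8,4})(Ω₁) = -0.00111 - 0.00102j ; Y_{8,4}(Ω₂) = 0.00131 - 0.00267j ; Δ = -0.00000 + 0.00000j
  [+5]  conj(Y_{8,5})(Ω₁) = 0.00011 + 0.00002j ; Y_{8,5}(Ω₂) = -0.20310 - 0.29275j ; Δ = -0.00002 - 0.00004j
  [+6]  conj(Y_{8,6})(Ω₁) = -0.00001 + 0.00000j ; Y_{8,6}(Ω₂) = -0.11348 + 0.01133j ; Δ = 0.00000 - 0.00000j
  [+7]  conj(Y_{8,7})(Ω₁) = 0.00000 - 0.00000j ; Y_{8,7}(Ω₂) = 0.14594 - 0.33810j ; Δ = -0.00000 - 0.00000j
  [+8]  conj(Y_{8,8})(Ω₁) = 0.00000 + 0.00000j ; Y_{8,8}(Ω₂) = -0.26317 - 0.34169j ; Δ = 0.00000 - 0.00000j
Σ over m = -0.10766 - 0.00000j; ×(4π/17) → -0.07959 - 0.00000j. Real part: -0.079586

-0.079586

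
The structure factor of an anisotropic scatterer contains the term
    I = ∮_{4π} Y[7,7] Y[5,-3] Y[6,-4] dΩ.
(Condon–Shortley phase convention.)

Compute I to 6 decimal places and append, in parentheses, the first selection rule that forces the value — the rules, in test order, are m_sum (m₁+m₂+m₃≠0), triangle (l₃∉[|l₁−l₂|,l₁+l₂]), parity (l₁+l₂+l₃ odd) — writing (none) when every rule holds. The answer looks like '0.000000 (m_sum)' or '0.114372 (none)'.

Checks pass: Σm=0; 18 even; l₃=6∈[2,12].
(2·7+1)(2·5+1)(2·6+1) = 2145
Δ: 6! 8! 4! / 19! → 1/174594420
sum: t=1:−1/4147200 t=2:+1/207360 t=3:−1/82944 t=4:+1/207360 t=5:−1/4147200 = -1/345600
3j²(7 5 6; 0 0 0) = Δ·Π!·Σ² = 420/46189  (sign -1)
sum: t=0:+1/116121600 = 1/116121600
3j²(7 5 6; 7 -3 -4) = Δ·Π!·Σ² = 7/323  (sign +1)
combine: 4πI² = 2145·420/46189·7/323 = 44100/104329
take √, sign -1: I = -0.18340528
No selection rule forces the value: the integral is nonzero (none).

-0.183405 (none)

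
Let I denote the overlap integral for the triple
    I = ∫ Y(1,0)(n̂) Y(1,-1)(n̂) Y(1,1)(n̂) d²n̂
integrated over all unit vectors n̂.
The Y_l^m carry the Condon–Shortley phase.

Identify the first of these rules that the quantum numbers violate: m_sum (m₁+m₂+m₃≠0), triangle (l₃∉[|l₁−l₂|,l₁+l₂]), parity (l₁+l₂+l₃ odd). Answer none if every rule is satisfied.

azimuthal sum: 0 − 1 + 1 = 0  ✓
0 ≤ 1 ≤ 2 (triangle on l)  ✓
L = 1 + 1 + 1 = 3 (odd)  ✗

parity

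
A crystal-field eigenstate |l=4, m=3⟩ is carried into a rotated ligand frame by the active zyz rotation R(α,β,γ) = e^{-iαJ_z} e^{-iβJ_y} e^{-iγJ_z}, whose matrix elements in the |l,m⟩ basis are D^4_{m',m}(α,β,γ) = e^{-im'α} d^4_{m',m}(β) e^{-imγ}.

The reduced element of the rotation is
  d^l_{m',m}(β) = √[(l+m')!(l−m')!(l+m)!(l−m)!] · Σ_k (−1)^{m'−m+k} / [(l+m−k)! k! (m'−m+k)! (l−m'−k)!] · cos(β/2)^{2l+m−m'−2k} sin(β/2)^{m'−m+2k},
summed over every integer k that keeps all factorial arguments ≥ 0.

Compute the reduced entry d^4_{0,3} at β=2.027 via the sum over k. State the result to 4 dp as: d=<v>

d=-0.4714

d^4_{0,3}(β=2.0270) via the finite sum:
c=cos(2.027000/2)=0.528894, s=sin(2.027000/2)=0.848688; N=√[24·24·5040·1]=1703.830978
The bounds max(0,m−m')=3 and min(l+m,l−m')=4 give 2 terms
  k=3: (−1)^0·1703.8310/(144)·0.5289^5·0.8487^3 = +0.299330
  k=4: (−1)^1·1703.8310/(144)·0.5289^3·0.8487^5 = -0.770743
d^4_{0,3}(2.0270) = +0.299330 -0.770743 = -0.471413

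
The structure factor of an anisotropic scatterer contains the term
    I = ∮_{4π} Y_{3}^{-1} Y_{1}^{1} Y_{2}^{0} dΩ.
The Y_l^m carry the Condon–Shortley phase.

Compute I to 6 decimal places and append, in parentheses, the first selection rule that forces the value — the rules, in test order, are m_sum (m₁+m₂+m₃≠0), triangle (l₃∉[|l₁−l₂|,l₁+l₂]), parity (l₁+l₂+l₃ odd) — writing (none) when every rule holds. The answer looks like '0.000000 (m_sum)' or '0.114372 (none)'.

-0.202301 (none)

m-sum 0 ✓  L=6 even ✓  2≤2≤4 ✓
Π(2lᵢ+1) = 7×3×5 = 105
triangle coeff Δ(3,1,2) = 1/105
Σ_t [1,1]: t=1:−1/4 = -1/4
(3j)²=3/35 [(3 1 2; 0 0 0)], sign=-1
Σ_t [2,2]: t=2:+1/8 = 1/8
(3j)²=2/35 [(3 1 2; -1 1 0)], sign=+1
⇒ 4πI² = 18/35
I = (-1)√(18/35/(4π)) = -0.20230066
No selection rule forces the value: the integral is nonzero (none).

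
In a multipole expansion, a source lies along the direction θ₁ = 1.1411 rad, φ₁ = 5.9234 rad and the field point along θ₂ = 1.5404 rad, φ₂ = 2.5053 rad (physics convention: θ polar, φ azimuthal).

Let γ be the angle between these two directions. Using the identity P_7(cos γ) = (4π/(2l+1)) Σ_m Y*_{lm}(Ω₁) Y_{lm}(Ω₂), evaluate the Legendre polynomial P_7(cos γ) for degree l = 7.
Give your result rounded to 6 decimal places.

0.406909

Addition theorem: P_7(cos γ) = (4π/15) Σ_m Y*_{lm}(Ω₁) Y_{lm}(Ω₂), m = −7…7:
  m=-7: Y*=-0.208380-0.149741i  Y=+0.127336+0.481885i  product +0.045623-0.119483i
  m=-6: Y*=-0.244023-0.366104i  Y=-0.044228-0.035486i  product -0.002199+0.024852i
  m=-5: Y*=-0.064726-0.278784i  Y=-0.361399-0.014417i  product +0.019373+0.101685i
  m=-4: Y*=-0.020390+0.153978i  Y=+0.055034-0.037363i  product +0.004631+0.009236i
  m=-3: Y*=-0.162672+0.303923i  Y=+0.107702-0.306337i  product +0.075583+0.082566i
  m=-2: Y*=+0.008772-0.007687i  Y=+0.020795+0.067654i  product +0.000703+0.000434i
  m=-1: Y*=+0.313191-0.117809i  Y=+0.250371+0.184973i  product +0.100206+0.028436i
  m=+0: Y*=+0.029528-0.000000i  Y=-0.072032+0.000000i  product -0.002127+0.000000i
  m=+1: Y*=-0.313191-0.117809i  Y=-0.250371+0.184973i  product +0.100206-0.028436i
  m=+2: Y*=+0.008772+0.007687i  Y=+0.020795-0.067654i  product +0.000703-0.000434i
  m=+3: Y*=+0.162672+0.303923i  Y=-0.107702-0.306337i  product +0.075583-0.082566i
  m=+4: Y*=-0.020390-0.153978i  Y=+0.055034+0.037363i  product +0.004631-0.009236i
  m=+5: Y*=+0.064726-0.278784i  Y=+0.361399-0.014417i  product +0.019373-0.101685i
  m=+6: Y*=-0.244023+0.366104i  Y=-0.044228+0.035486i  product -0.002199-0.024852i
  m=+7: Y*=+0.208380-0.149741i  Y=-0.127336+0.481885i  product +0.045623+0.119483i
Accumulated sum +0.485711-0.000000i; after 4π/(2l+1) scaling, +0.406909-0.000000i ⇒ P_7 = 0.406909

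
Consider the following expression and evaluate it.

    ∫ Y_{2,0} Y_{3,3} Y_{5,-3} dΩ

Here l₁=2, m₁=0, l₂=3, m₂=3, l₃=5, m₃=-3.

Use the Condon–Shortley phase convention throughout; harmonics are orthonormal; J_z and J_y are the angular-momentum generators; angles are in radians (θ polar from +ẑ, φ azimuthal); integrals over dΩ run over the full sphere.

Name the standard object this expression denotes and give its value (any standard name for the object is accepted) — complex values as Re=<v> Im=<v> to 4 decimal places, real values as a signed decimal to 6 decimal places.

Gaunt coefficient, -0.126792

This is a Gaunt coefficient — the integral of a triple product of spherical harmonics over the sphere.
m-sum 0 ✓  L=10 even ✓  1≤5≤5 ✓
Π(2lᵢ+1) = 5×7×11 = 385
triangle coeff Δ(2,3,5) = 1/2310
Σ_t [0,0]: t=0:+1/144 = 1/144
(3j)²=10/231 [(2 3 5; 0 0 0)], sign=-1
Σ_t [0,0]: t=0:+1/2880 = 1/2880
(3j)²=2/165 [(2 3 5; 0 3 -3)], sign=+1
⇒ 4πI² = 20/99
I = (-1)√(20/99/(4π)) = -0.12679218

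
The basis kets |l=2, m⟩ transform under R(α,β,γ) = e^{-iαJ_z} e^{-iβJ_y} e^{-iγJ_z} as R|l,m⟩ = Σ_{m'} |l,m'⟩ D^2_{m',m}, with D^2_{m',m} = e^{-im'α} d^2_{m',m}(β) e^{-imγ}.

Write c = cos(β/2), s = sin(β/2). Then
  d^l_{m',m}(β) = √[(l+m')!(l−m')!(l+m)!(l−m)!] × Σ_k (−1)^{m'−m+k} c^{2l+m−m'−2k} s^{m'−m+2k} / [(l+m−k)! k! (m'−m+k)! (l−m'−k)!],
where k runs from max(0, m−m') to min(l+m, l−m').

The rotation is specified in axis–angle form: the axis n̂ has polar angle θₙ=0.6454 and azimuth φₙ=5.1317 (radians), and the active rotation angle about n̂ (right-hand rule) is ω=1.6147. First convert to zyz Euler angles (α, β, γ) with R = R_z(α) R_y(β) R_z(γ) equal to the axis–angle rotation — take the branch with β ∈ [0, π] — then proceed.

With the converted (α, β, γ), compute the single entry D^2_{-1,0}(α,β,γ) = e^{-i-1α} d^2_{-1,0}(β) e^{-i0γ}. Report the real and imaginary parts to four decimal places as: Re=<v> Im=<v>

Axis–angle → zyz. n̂ = (sinθₙcosφₙ, sinθₙsinφₙ, cosθₙ) = (+0.244897, -0.549408, +0.798859), ω = 1.6147.
R = I cosω + sinω [n̂]ₓ + (1−cosω) n̂n̂ᵀ gives
  R = [+0.018717, -0.938543, -0.344654; +0.657636, +0.271208, -0.702824; +0.753103, -0.213502, +0.622296]
β = atan2(√(R₁₃²+R₂₃²), R₃₃) = 0.899124; α = atan2(R₂₃, R₁₃) mod 2π = 4.256463; γ = atan2(R₃₂, −R₃₁) mod 2π = 3.417841
Split into d^2_{-1,0}(β=0.8991) × two z-phases.
c=cos(0.899124/2)=0.900637, s=sin(0.899124/2)=0.434571; N=√[1·6·2·2]=4.898979
The bounds max(0,m−m')=1 and min(l+m,l−m')=2 give 2 terms
  k=1: (−1)^0·4.8990/(2)·0.9006^3·0.4346^1 = +0.777654
  k=2: (−1)^1·4.8990/(2)·0.9006^1·0.4346^3 = -0.181054
d^2_{-1,0}(0.8991) = +0.777654 -0.181054 = +0.596600
Phases: e^{-i·(-1)·4.2565}=-0.440294-0.897854i, e^{-i·(0)·3.4178}=+1.000000+0.000000i ⇒ D=-0.262680-0.535660i

Re=-0.2627 Im=-0.5357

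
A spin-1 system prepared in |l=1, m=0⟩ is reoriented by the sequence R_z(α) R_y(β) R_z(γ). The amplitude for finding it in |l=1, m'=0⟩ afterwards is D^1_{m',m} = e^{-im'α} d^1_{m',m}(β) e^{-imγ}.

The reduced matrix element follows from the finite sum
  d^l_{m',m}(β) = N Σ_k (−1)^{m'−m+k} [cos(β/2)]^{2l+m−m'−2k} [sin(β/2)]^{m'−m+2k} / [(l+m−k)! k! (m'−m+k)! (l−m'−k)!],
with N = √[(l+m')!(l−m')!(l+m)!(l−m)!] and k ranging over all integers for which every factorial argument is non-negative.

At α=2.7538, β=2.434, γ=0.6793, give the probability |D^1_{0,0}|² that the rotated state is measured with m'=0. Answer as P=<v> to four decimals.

Split into d^1_{0,0}(β=2.4340) × two z-phases.
c=cos(2.434000/2)=0.346461, s=sin(2.434000/2)=0.938064; N=√[1·1·1·1]=1.000000
k∈{0,1} keeps every argument non-negative
  k=0: (−1)^0·1.0000/(1)·0.3465^2·0.9381^0 = +0.120036
  k=1: (−1)^1·1.0000/(1)·0.3465^0·0.9381^2 = -0.879964
d^1_{0,0}(2.4340) = +0.120036 -0.879964 = -0.759929
|D^1_{0,0}|² = |d^1_{0,0}(β)|² = (-0.759929)² = 0.577492 (the z-rotation phases have unit modulus)

P=0.5775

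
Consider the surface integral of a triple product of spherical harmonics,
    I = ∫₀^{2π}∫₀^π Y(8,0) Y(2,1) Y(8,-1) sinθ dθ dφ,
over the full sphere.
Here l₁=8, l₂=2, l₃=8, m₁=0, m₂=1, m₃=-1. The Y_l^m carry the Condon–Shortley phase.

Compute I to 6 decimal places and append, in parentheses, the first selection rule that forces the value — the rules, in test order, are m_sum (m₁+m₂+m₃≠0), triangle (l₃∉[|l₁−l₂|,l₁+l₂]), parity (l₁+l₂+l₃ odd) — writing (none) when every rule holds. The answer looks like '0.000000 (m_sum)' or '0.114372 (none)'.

Rules hold: Σm=0, L=18 even, 6≤8≤10.
N = 17·5·17 = 1445
Δ = 2!·14!·2!/19! = 1/348840
Racah Σ t=0..2: t=0:+1/116121600 t=1:−1/25401600 t=2:+1/116121600 = -1/45158400
⇒ 3j(8 2 8; 0 0 0)² = 24/1615, sgn -1
Racah Σ t=1..2: t=1:−1/50803200 t=2:+1/58060800 = -1/406425600
⇒ 3j(8 2 8; 0 1 -1)² = 1/3230, sgn +1
4πI² = N·(3j₀)²·(3jₘ)² = 12/1805
I = -1·√(0.0066482/4π) = -0.02300102
No selection rule forces the value: the integral is nonzero (none).

-0.023001 (none)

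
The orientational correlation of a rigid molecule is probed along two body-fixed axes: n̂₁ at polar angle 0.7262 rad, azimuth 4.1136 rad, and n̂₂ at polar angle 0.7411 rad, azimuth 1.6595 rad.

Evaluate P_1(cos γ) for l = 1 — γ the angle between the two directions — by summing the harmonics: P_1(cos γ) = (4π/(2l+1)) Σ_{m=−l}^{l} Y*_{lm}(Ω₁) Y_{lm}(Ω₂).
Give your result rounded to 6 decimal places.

0.205145

Term-by-term m-sum for l=1 (normalisation 4π/3 = 4.188790):
  [-1]  conj(Y_{1,-1})(Ω₁) = -0.12931 - 0.18950j ; Y_{1,-1}(Ω₂) = -0.02066 - 0.23233j ; Δ = -0.04136 + 0.03396j
  [+0]  conj(Y_{1,0})(Ω₁) = 0.36533 + 0.00000j ; Y_{1,0}(Ω₂) = 0.36045 + 0.00000j ; Δ = 0.13168 + 0.00000j
  [+1]  conj(Y_{1,1})(Ω₁) = 0.12931 - 0.18950j ; Y_{1,1}(Ω₂) = 0.02066 - 0.23233j ; Δ = -0.04136 - 0.03396j
Accumulated sum 0.04897 + 0.00000j; after 4π/(2l+1) scaling, 0.20515 + 0.00000j ⇒ P_1 = 0.205145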